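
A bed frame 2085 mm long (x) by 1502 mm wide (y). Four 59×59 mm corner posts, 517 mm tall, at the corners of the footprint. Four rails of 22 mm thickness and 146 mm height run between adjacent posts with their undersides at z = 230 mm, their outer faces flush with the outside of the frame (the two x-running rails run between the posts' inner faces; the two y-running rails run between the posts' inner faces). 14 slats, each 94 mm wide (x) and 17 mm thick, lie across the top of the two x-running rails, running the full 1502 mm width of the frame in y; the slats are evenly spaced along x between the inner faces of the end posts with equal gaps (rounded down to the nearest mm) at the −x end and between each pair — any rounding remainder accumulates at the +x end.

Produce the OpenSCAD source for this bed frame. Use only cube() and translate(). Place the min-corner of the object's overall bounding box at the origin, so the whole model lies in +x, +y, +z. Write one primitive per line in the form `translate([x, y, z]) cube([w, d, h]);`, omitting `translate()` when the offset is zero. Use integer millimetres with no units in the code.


cube([59, 59, 517]);
translate([0, 1443, 0]) cube([59, 59, 517]);
translate([2026, 0, 0]) cube([59, 59, 517]);
translate([2026, 1443, 0]) cube([59, 59, 517]);
translate([59, 0, 230]) cube([1967, 22, 146]);
translate([59, 1480, 230]) cube([1967, 22, 146]);
translate([0, 59, 230]) cube([22, 1384, 146]);
translate([2063, 59, 230]) cube([22, 1384, 146]);
translate([102, 0, 376]) cube([94, 1502, 17]);
translate([239, 0, 376]) cube([94, 1502, 17]);
translate([376, 0, 376]) cube([94, 1502, 17]);
translate([513, 0, 376]) cube([94, 1502, 17]);
translate([650, 0, 376]) cube([94, 1502, 17]);
translate([787, 0, 376]) cube([94, 1502, 17]);
translate([924, 0, 376]) cube([94, 1502, 17]);
translate([1061, 0, 376]) cube([94, 1502, 17]);
translate([1198, 0, 376]) cube([94, 1502, 17]);
translate([1335, 0, 376]) cube([94, 1502, 17]);
translate([1472, 0, 376]) cube([94, 1502, 17]);
translate([1609, 0, 376]) cube([94, 1502, 17]);
translate([1746, 0, 376]) cube([94, 1502, 17]);
translate([1883, 0, 376]) cube([94, 1502, 17]);


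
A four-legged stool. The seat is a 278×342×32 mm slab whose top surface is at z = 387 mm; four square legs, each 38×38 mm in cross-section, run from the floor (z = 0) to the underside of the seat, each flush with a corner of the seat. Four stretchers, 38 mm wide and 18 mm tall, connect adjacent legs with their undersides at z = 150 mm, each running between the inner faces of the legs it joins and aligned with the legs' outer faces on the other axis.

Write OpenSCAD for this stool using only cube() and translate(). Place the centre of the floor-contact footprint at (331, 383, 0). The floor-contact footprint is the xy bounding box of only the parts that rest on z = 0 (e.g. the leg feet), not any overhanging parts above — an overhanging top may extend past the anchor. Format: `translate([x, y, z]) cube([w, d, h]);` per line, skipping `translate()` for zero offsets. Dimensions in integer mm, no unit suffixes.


translate([192, 212, 355]) cube([278, 342, 32]);
translate([192, 212, 0]) cube([38, 38, 355]);
translate([432, 212, 0]) cube([38, 38, 355]);
translate([192, 516, 0]) cube([38, 38, 355]);
translate([432, 516, 0]) cube([38, 38, 355]);
translate([230, 212, 150]) cube([202, 38, 18]);
translate([230, 516, 150]) cube([202, 38, 18]);
translate([192, 250, 150]) cube([38, 266, 18]);
translate([432, 250, 150]) cube([38, 266, 18]);


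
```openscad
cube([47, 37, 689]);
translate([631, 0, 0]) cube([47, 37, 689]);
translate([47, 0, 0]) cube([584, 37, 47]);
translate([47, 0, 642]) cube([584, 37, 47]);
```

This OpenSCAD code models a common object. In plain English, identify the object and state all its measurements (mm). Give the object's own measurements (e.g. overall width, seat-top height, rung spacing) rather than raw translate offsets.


A rectangular picture frame lying in the x–z plane (depth along y). The opening is 584 mm wide (x) by 595 mm tall (z), surrounded by a border 47 mm wide on all four sides. The frame is 37 mm deep and is made of two full-height vertical stiles with two horizontal rails fitted between them.


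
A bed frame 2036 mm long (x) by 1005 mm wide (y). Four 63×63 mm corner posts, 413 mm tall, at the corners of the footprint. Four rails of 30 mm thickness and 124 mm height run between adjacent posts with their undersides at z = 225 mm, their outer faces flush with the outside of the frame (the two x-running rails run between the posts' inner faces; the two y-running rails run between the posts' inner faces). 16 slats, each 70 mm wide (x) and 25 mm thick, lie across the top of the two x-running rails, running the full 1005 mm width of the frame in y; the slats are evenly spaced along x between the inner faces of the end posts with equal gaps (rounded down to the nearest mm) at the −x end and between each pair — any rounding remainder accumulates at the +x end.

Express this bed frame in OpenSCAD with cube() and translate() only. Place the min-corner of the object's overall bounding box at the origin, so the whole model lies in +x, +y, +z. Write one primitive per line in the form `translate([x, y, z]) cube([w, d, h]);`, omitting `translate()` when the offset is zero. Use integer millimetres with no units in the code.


// slat z = rail_z + rail_h = 225 + 124 = 349
// slat gap = ⌊(1910 − 16·70) / 17⌋ = 46
cube([63, 63, 413]);
translate([0, 942, 0]) cube([63, 63, 413]);
translate([1973, 0, 0]) cube([63, 63, 413]);
translate([1973, 942, 0]) cube([63, 63, 413]);
translate([63, 0, 225]) cube([1910, 30, 124]);
translate([63, 975, 225]) cube([1910, 30, 124]);
translate([0, 63, 225]) cube([30, 879, 124]);
translate([2006, 63, 225]) cube([30, 879, 124]);
translate([109, 0, 349]) cube([70, 1005, 25]);
translate([225, 0, 349]) cube([70, 1005, 25]);
translate([341, 0, 349]) cube([70, 1005, 25]);
translate([457, 0, 349]) cube([70, 1005, 25]);
translate([573, 0, 349]) cube([70, 1005, 25]);
translate([689, 0, 349]) cube([70, 1005, 25]);
translate([805, 0, 349]) cube([70, 1005, 25]);
translate([921, 0, 349]) cube([70, 1005, 25]);
translate([1037, 0, 349]) cube([70, 1005, 25]);
translate([1153, 0, 349]) cube([70, 1005, 25]);
translate([1269, 0, 349]) cube([70, 1005, 25]);
translate([1385, 0, 349]) cube([70, 1005, 25]);
translate([1501, 0, 349]) cube([70, 1005, 25]);
translate([1617, 0, 349]) cube([70, 1005, 25]);
translate([1733, 0, 349]) cube([70, 1005, 25]);
translate([1849, 0, 349]) cube([70, 1005, 25]);


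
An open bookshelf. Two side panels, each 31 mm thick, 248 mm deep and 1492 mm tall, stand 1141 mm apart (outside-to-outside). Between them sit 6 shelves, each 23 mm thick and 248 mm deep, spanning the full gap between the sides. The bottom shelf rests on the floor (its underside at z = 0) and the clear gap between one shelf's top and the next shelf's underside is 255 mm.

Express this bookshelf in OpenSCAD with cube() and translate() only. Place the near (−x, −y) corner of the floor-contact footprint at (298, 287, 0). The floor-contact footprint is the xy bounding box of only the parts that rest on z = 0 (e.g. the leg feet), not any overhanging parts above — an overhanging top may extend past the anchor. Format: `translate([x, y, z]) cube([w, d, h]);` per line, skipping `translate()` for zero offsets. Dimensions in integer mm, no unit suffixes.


translate([298, 287, 0]) cube([31, 248, 1492]);
translate([1408, 287, 0]) cube([31, 248, 1492]);
translate([329, 287, 0]) cube([1079, 248, 23]);
translate([329, 287, 278]) cube([1079, 248, 23]);
translate([329, 287, 556]) cube([1079, 248, 23]);
translate([329, 287, 834]) cube([1079, 248, 23]);
translate([329, 287, 1112]) cube([1079, 248, 23]);
translate([329, 287, 1390]) cube([1079, 248, 23]);


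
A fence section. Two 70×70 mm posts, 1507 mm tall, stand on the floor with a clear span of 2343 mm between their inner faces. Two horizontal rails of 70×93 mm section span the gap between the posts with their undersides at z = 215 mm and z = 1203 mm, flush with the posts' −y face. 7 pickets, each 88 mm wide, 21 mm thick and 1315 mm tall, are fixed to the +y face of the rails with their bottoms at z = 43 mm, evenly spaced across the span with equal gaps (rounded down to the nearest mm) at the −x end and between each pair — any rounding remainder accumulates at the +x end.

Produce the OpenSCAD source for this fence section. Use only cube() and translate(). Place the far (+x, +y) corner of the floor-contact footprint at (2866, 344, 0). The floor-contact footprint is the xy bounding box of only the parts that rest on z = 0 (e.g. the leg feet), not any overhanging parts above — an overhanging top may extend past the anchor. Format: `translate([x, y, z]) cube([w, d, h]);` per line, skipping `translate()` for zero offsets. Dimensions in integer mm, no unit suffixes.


translate([383, 274, 0]) cube([70, 70, 1507]);
translate([2796, 274, 0]) cube([70, 70, 1507]);
translate([453, 274, 215]) cube([2343, 70, 93]);
translate([453, 274, 1203]) cube([2343, 70, 93]);
translate([668, 344, 43]) cube([88, 21, 1315]);
translate([971, 344, 43]) cube([88, 21, 1315]);
translate([1274, 344, 43]) cube([88, 21, 1315]);
translate([1577, 344, 43]) cube([88, 21, 1315]);
translate([1880, 344, 43]) cube([88, 21, 1315]);
translate([2183, 344, 43]) cube([88, 21, 1315]);
translate([2486, 344, 43]) cube([88, 21, 1315]);


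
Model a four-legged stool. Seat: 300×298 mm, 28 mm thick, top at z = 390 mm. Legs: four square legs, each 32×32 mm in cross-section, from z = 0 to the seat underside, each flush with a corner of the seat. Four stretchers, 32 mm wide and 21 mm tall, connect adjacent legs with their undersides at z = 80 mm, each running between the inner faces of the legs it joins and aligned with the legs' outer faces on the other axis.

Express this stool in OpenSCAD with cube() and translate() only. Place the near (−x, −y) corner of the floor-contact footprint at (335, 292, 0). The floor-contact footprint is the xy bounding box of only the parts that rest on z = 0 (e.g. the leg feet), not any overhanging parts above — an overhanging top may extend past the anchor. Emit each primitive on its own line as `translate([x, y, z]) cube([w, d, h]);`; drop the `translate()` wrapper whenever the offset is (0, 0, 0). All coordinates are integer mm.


// leg_h = 390 - 28 = 362
// stretcher span = 300 - 2*32 = 236
translate([335, 292, 362]) cube([300, 298, 28]);
translate([335, 292, 0]) cube([32, 32, 362]);
translate([603, 292, 0]) cube([32, 32, 362]);
translate([335, 558, 0]) cube([32, 32, 362]);
translate([603, 558, 0]) cube([32, 32, 362]);
translate([367, 292, 80]) cube([236, 32, 21]);
translate([367, 558, 80]) cube([236, 32, 21]);
translate([335, 324, 80]) cube([32, 234, 21]);
translate([603, 324, 80]) cube([32, 234, 21]);


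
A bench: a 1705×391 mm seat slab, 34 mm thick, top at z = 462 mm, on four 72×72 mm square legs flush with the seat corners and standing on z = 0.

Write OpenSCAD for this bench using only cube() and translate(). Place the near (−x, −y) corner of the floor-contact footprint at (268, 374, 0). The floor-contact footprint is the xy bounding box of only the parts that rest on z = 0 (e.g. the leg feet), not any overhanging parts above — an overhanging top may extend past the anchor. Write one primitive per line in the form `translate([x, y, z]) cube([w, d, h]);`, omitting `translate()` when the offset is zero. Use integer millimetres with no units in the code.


// leg_h = 462 − 34 = 428
translate([268, 374, 428]) cube([1705, 391, 34]);
translate([268, 374, 0]) cube([72, 72, 428]);
translate([268, 693, 0]) cube([72, 72, 428]);
translate([1901, 374, 0]) cube([72, 72, 428]);
translate([1901, 693, 0]) cube([72, 72, 428]);


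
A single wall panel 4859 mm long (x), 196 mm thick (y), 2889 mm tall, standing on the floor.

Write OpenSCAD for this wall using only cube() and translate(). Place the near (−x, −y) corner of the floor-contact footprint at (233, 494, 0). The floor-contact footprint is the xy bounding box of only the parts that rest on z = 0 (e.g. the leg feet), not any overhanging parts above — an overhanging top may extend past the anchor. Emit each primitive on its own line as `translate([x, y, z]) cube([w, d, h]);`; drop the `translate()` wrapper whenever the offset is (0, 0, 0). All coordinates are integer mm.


translate([233, 494, 0]) cube([4859, 196, 2889]);


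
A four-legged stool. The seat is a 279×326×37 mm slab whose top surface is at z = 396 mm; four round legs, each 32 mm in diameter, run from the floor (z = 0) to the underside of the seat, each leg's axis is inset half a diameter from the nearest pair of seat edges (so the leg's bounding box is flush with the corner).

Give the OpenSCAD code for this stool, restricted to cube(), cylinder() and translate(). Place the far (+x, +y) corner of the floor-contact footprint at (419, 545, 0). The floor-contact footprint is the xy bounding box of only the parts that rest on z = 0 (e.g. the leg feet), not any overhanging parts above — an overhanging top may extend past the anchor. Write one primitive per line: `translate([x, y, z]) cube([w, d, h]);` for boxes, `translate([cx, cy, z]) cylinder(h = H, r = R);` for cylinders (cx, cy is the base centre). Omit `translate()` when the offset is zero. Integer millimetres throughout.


translate([140, 219, 359]) cube([279, 326, 37]);
translate([156, 235, 0]) cylinder(h = 359, r = 16);
translate([403, 235, 0]) cylinder(h = 359, r = 16);
translate([156, 529, 0]) cylinder(h = 359, r = 16);
translate([403, 529, 0]) cylinder(h = 359, r = 16);


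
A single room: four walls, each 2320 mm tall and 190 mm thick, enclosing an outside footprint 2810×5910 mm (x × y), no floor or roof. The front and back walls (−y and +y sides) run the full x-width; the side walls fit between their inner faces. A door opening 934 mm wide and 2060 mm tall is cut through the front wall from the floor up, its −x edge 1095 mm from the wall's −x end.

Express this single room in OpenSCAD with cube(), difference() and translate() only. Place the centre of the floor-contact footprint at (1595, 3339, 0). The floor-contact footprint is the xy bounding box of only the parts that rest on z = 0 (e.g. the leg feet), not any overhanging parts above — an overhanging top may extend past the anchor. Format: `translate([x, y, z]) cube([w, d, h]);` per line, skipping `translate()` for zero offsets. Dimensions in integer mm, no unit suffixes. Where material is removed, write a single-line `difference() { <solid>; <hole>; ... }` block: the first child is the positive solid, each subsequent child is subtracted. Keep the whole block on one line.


difference() { translate([190, 384, 0]) cube([2810, 190, 2320]); translate([1285, 384, 0]) cube([934, 190, 2060]); }
translate([190, 6104, 0]) cube([2810, 190, 2320]);
translate([190, 574, 0]) cube([190, 5530, 2320]);
translate([2810, 574, 0]) cube([190, 5530, 2320]);


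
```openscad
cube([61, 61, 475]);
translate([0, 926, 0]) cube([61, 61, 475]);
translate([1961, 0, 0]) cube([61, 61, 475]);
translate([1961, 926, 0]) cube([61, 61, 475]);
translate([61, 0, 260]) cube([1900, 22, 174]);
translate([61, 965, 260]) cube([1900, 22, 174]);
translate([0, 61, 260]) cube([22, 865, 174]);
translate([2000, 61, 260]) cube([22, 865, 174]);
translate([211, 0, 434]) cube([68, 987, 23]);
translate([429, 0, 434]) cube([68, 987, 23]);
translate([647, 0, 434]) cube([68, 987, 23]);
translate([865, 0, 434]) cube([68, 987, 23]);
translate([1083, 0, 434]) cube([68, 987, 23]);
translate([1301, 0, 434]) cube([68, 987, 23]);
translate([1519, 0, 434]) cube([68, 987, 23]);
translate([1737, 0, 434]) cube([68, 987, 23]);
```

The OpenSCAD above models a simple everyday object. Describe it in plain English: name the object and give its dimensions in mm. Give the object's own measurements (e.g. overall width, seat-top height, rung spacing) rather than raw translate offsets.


A bed frame 2022 mm long (x) by 987 mm wide (y). Four 61×61 mm corner posts, 475 mm tall, at the corners of the footprint. Four rails of 22 mm thickness and 174 mm height run between adjacent posts with their undersides at z = 260 mm, their outer faces flush with the outside of the frame (the two x-running rails run between the posts' inner faces; the two y-running rails run between the posts' inner faces). 8 slats, each 68 mm wide (x) and 23 mm thick, lie across the top of the two x-running rails, running the full 987 mm width of the frame in y; along x they sit between the end posts with a 150 mm gap after the −x posts and between neighbouring slats, leaving 156 mm before the +x posts.


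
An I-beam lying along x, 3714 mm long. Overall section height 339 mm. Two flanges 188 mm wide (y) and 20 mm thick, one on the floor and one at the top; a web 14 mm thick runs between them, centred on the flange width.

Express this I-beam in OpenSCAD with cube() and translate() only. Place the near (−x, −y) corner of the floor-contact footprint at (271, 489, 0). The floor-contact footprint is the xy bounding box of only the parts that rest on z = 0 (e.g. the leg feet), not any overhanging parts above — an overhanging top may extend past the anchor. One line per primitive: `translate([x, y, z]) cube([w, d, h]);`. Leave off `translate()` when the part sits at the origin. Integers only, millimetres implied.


translate([271, 489, 0]) cube([3714, 188, 20]);
translate([271, 576, 20]) cube([3714, 14, 299]);
translate([271, 489, 319]) cube([3714, 188, 20]);


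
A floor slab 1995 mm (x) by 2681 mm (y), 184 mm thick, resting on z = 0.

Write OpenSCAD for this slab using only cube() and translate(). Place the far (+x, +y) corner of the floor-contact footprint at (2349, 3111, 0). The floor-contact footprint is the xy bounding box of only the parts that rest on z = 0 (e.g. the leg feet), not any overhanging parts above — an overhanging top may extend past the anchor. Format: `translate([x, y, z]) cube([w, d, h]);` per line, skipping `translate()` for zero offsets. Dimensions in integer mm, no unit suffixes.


translate([354, 430, 0]) cube([1995, 2681, 184]);


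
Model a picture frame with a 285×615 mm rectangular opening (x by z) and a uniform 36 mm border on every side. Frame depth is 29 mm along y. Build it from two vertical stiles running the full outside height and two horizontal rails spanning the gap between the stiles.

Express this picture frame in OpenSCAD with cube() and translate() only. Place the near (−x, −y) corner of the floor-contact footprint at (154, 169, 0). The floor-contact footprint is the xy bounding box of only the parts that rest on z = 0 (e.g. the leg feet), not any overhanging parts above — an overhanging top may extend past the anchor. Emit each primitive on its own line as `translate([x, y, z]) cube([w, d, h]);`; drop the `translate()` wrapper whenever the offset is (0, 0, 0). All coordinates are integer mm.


translate([154, 169, 0]) cube([36, 29, 687]);
translate([475, 169, 0]) cube([36, 29, 687]);
translate([190, 169, 0]) cube([285, 29, 36]);
translate([190, 169, 651]) cube([285, 29, 36]);


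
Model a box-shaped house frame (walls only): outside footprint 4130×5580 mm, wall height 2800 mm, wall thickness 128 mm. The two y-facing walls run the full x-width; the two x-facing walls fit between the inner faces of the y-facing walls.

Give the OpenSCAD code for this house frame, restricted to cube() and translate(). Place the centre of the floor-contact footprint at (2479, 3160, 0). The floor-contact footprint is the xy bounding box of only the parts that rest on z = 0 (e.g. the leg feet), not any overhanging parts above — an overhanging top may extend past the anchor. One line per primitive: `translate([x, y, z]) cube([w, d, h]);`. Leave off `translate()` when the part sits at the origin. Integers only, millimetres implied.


translate([414, 370, 0]) cube([4130, 128, 2800]);
translate([414, 5822, 0]) cube([4130, 128, 2800]);
translate([414, 498, 0]) cube([128, 5324, 2800]);
translate([4416, 498, 0]) cube([128, 5324, 2800]);


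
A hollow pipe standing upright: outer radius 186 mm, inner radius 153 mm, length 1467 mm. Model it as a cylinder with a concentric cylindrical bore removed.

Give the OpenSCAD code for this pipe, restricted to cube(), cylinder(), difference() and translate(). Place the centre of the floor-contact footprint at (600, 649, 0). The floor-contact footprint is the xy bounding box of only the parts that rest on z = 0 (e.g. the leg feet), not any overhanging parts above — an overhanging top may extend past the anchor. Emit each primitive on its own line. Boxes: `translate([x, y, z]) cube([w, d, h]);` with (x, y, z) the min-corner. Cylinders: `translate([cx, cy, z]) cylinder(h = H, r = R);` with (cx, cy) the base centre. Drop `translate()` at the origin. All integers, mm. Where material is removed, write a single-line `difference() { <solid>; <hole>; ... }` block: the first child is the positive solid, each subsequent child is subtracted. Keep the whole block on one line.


difference() { translate([600, 649, 0]) cylinder(h = 1467, r = 186); translate([600, 649, 0]) cylinder(h = 1467, r = 153); }


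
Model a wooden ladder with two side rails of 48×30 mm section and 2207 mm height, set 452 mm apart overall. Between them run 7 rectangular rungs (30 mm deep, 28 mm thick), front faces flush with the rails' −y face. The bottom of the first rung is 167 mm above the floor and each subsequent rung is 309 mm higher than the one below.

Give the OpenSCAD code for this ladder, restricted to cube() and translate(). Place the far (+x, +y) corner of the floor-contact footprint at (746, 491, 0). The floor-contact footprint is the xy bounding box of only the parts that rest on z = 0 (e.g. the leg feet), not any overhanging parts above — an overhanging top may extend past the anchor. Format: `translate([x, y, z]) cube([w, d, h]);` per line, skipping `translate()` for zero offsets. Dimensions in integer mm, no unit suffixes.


translate([294, 461, 0]) cube([48, 30, 2207]);
translate([698, 461, 0]) cube([48, 30, 2207]);
translate([342, 461, 167]) cube([356, 30, 28]);
translate([342, 461, 476]) cube([356, 30, 28]);
translate([342, 461, 785]) cube([356, 30, 28]);
translate([342, 461, 1094]) cube([356, 30, 28]);
translate([342, 461, 1403]) cube([356, 30, 28]);
translate([342, 461, 1712]) cube([356, 30, 28]);
translate([342, 461, 2021]) cube([356, 30, 28]);


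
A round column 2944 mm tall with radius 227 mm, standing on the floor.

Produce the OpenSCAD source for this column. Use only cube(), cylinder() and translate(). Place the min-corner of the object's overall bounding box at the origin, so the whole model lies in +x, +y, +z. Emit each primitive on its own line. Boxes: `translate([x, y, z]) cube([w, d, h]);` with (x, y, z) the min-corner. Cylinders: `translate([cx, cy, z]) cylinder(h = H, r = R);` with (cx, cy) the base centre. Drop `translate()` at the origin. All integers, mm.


translate([227, 227, 0]) cylinder(h = 2944, r = 227);


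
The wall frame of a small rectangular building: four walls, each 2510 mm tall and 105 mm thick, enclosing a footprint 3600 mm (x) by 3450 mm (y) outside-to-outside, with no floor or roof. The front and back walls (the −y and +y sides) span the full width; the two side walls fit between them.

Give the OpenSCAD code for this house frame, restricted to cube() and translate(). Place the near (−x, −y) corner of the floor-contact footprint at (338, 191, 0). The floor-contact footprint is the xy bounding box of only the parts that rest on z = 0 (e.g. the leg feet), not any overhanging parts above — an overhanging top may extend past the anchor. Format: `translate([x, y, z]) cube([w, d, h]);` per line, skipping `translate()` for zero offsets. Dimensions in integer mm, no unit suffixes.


translate([338, 191, 0]) cube([3600, 105, 2510]);
translate([338, 3536, 0]) cube([3600, 105, 2510]);
translate([338, 296, 0]) cube([105, 3240, 2510]);
translate([3833, 296, 0]) cube([105, 3240, 2510]);


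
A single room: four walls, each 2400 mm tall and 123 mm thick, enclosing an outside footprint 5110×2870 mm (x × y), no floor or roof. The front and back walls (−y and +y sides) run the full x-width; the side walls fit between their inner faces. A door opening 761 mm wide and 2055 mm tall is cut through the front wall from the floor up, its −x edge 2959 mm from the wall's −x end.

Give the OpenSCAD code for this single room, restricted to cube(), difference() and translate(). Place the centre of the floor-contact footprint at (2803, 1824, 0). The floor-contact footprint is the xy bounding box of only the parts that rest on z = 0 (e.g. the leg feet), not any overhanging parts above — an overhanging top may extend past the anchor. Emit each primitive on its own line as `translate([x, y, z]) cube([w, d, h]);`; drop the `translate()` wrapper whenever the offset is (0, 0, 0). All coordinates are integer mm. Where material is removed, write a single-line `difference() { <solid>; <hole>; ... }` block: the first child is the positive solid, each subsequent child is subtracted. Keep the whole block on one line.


difference() { translate([248, 389, 0]) cube([5110, 123, 2400]); translate([3207, 389, 0]) cube([761, 123, 2055]); }
translate([248, 3136, 0]) cube([5110, 123, 2400]);
translate([248, 512, 0]) cube([123, 2624, 2400]);
translate([5235, 512, 0]) cube([123, 2624, 2400]);


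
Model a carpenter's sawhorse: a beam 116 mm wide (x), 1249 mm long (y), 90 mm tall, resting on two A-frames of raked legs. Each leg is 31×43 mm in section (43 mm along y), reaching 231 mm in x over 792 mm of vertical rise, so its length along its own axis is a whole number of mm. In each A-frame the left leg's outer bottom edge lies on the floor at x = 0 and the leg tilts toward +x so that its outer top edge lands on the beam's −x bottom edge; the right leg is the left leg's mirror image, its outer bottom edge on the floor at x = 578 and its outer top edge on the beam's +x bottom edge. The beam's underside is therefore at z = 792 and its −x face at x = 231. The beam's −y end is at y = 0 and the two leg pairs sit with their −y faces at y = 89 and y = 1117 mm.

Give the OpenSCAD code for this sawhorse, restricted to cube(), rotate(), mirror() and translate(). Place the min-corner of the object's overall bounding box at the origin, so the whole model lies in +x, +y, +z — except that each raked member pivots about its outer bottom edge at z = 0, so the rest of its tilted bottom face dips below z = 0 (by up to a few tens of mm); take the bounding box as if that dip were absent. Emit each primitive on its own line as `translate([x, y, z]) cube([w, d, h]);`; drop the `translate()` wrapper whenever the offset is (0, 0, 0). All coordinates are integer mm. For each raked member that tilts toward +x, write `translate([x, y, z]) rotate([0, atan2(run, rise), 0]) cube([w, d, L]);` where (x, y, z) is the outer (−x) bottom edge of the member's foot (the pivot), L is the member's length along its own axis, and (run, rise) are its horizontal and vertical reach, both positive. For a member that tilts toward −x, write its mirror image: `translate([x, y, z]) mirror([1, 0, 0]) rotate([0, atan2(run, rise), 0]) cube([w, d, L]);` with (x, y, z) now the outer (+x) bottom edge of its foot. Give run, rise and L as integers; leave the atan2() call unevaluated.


// leg length = √(231² + 792²) = 825
// right-leg outer foot x = 2·231 + 116 = 578
// beam min-corner = (231, 0, 792)
translate([231, 0, 792]) cube([116, 1249, 90]);
translate([0, 89, 0]) rotate([0, atan2(231, 792), 0]) cube([31, 43, 825]);
translate([578, 89, 0]) mirror([1, 0, 0]) rotate([0, atan2(231, 792), 0]) cube([31, 43, 825]);
translate([0, 1117, 0]) rotate([0, atan2(231, 792), 0]) cube([31, 43, 825]);
translate([578, 1117, 0]) mirror([1, 0, 0]) rotate([0, atan2(231, 792), 0]) cube([31, 43, 825]);


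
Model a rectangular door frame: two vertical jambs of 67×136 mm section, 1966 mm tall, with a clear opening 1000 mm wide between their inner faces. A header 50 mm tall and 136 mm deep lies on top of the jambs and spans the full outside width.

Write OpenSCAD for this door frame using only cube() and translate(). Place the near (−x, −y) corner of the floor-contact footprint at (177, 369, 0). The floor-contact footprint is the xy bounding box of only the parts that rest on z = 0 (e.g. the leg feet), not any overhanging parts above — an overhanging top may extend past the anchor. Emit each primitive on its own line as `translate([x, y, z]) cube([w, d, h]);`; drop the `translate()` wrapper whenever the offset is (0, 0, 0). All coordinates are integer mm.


translate([177, 369, 0]) cube([67, 136, 1966]);
translate([1244, 369, 0]) cube([67, 136, 1966]);
translate([177, 369, 1966]) cube([1134, 136, 50]);


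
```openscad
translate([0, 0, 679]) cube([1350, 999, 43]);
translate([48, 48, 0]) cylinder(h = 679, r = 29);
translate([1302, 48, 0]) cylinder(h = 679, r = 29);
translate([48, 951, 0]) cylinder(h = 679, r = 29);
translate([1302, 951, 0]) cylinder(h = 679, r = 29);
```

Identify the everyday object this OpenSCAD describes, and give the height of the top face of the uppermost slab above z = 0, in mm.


A table. The table height is 722 mm.

A 1350×999×43 slab sits at z = 679 on four Ø58 mm round legs — a table. The top surface is at 679 + 43 = 722 mm.


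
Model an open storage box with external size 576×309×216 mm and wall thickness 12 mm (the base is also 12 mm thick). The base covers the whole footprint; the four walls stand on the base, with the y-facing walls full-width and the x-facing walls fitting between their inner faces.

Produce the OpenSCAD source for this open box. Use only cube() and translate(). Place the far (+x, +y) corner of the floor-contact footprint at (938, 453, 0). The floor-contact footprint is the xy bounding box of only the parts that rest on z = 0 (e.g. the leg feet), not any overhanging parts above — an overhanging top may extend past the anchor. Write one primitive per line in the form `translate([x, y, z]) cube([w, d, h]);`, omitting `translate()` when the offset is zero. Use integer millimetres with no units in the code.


translate([362, 144, 0]) cube([576, 309, 12]);
translate([362, 144, 12]) cube([576, 12, 204]);
translate([362, 441, 12]) cube([576, 12, 204]);
translate([362, 156, 12]) cube([12, 285, 204]);
translate([926, 156, 12]) cube([12, 285, 204]);


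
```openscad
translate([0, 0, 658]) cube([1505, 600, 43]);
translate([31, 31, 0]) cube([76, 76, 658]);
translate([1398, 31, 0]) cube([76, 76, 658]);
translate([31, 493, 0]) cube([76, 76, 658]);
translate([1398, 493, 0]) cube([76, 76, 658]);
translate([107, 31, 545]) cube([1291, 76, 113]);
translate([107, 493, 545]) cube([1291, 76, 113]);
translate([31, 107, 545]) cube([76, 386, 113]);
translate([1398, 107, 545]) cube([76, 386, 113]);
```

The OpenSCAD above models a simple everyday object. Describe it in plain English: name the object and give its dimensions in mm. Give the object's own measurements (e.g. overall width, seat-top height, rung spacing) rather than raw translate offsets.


A rectangular dining table. The top is 1505×600×43 mm with its upper surface at z = 701 mm. It stands on four 76×76 mm square legs, each inset 31 mm from the nearest pair of top edges, running from the floor to the underside of the top. Four apron rails, 76 mm thick and 113 mm tall, run between adjacent legs with their top edges flush with the underside of the top and their outer faces flush with the legs' outer faces.


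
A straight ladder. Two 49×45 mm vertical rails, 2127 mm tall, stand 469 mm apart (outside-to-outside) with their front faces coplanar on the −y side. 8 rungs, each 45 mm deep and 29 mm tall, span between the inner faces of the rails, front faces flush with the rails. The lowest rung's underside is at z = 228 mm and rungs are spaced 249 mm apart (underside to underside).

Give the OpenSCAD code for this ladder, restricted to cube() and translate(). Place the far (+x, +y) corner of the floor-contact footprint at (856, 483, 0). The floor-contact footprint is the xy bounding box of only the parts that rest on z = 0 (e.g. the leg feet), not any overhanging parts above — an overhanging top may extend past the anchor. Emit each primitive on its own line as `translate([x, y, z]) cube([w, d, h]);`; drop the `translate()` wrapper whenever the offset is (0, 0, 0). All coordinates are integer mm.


// rung span = 469 - 2*49 = 371
// rung[k] z = 228 + k*249
translate([387, 438, 0]) cube([49, 45, 2127]);
translate([807, 438, 0]) cube([49, 45, 2127]);
translate([436, 438, 228]) cube([371, 45, 29]);
translate([436, 438, 477]) cube([371, 45, 29]);
translate([436, 438, 726]) cube([371, 45, 29]);
translate([436, 438, 975]) cube([371, 45, 29]);
translate([436, 438, 1224]) cube([371, 45, 29]);
translate([436, 438, 1473]) cube([371, 45, 29]);
translate([436, 438, 1722]) cube([371, 45, 29]);
translate([436, 438, 1971]) cube([371, 45, 29]);


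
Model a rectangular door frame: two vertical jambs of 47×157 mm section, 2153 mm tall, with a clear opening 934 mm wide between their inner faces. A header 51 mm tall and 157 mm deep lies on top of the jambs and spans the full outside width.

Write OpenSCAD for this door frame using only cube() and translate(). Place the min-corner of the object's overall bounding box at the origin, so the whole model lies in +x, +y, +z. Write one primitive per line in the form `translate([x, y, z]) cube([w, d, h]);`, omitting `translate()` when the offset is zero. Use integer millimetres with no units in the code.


cube([47, 157, 2153]);
translate([981, 0, 0]) cube([47, 157, 2153]);
translate([0, 0, 2153]) cube([1028, 157, 51]);


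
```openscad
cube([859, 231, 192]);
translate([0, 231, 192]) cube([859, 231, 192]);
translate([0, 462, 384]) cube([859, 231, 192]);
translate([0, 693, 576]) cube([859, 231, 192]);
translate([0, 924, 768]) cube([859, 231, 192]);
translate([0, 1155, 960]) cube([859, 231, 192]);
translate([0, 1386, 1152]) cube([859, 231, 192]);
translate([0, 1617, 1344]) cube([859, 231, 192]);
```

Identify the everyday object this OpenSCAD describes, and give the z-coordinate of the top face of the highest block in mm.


A staircase. The total rise is 1536 mm.

8 identical blocks, each offset up and back from the previous — a staircase. Each step is 192 mm tall and there are 8 of them, so the total rise is 8 × 192 = 1536 mm.


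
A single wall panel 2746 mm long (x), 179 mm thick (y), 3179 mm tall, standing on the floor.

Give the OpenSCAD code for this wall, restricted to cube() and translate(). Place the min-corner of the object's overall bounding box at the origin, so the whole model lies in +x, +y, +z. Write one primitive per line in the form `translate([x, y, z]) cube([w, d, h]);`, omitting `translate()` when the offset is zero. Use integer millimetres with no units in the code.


cube([2746, 179, 3179]);


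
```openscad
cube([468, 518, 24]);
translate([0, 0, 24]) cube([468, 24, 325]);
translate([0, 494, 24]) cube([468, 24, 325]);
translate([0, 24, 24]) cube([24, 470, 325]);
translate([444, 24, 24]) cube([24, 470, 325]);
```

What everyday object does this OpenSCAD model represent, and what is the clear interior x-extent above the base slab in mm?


An open box. The internal width is 420 mm.

A 468×518 base slab with four walls standing on it — an open box. The base is 468 mm wide and the walls are 24 mm thick, so the internal width is 468 − 2 × 24 = 420 mm.


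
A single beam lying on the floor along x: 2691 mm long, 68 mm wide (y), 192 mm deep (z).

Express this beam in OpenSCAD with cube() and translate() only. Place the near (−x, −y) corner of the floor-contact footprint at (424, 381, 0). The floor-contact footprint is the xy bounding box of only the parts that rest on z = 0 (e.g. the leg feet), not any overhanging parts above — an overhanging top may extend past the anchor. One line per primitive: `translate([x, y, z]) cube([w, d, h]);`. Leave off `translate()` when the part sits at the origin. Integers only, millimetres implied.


translate([424, 381, 0]) cube([2691, 68, 192]);


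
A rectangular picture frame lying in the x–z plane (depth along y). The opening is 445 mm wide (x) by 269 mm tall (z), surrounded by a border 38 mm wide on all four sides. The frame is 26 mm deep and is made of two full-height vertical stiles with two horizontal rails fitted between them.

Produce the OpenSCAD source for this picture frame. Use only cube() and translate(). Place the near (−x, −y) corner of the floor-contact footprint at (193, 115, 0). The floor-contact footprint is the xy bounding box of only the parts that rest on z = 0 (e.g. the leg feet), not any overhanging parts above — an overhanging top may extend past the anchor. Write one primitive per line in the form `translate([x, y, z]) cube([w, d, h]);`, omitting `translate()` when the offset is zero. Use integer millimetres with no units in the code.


translate([193, 115, 0]) cube([38, 26, 345]);
translate([676, 115, 0]) cube([38, 26, 345]);
translate([231, 115, 0]) cube([445, 26, 38]);
translate([231, 115, 307]) cube([445, 26, 38]);


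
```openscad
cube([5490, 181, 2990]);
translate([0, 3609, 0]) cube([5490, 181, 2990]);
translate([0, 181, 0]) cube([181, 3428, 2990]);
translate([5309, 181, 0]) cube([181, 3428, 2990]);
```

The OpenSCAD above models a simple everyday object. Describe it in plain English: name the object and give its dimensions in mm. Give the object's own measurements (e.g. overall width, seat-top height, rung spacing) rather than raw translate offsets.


The wall frame of a small rectangular building: four walls, each 2990 mm tall and 181 mm thick, enclosing a footprint 5490 mm (x) by 3790 mm (y) outside-to-outside, with no floor or roof. The front and back walls (the −y and +y sides) span the full width; the two side walls fit between them.


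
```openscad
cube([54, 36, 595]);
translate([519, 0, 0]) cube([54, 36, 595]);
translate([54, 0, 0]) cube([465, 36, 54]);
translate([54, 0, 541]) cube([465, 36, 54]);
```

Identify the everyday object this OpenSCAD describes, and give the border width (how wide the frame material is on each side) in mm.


A picture frame. The border width is 54 mm.

Four thin pieces enclosing a rectangular opening — a picture frame. The two full-height stiles are 595 mm tall; the top rail sits at z = 541 and is 54 mm tall, so the border above the opening is 595 − 541 = 54 mm, matching the stile x-width.


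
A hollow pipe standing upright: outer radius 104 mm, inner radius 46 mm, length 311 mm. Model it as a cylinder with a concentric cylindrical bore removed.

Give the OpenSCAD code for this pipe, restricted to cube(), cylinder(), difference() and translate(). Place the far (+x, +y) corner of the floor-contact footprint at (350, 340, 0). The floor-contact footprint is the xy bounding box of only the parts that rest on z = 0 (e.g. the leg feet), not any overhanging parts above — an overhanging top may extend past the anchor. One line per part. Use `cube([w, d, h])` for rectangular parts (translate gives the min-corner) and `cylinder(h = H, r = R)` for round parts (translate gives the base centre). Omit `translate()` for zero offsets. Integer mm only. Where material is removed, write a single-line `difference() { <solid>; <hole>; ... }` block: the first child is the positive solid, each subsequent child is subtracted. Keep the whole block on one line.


difference() { translate([246, 236, 0]) cylinder(h = 311, r = 104); translate([246, 236, 0]) cylinder(h = 311, r = 46); }


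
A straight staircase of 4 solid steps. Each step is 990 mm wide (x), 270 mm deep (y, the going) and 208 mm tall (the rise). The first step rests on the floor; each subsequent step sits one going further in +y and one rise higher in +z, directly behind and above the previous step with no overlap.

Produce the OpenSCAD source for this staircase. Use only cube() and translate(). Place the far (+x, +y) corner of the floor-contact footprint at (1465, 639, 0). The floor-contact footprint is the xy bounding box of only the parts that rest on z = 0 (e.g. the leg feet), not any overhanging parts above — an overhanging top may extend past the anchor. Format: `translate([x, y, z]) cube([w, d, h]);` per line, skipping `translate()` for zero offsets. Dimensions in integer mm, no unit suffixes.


translate([475, 369, 0]) cube([990, 270, 208]);
translate([475, 639, 208]) cube([990, 270, 208]);
translate([475, 909, 416]) cube([990, 270, 208]);
translate([475, 1179, 624]) cube([990, 270, 208]);
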